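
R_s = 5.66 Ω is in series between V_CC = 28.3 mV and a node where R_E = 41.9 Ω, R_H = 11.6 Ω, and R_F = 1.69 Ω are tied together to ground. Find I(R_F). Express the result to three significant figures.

I ≈ 3.37 mA

Combine the parallel branches: R_p = (1/41.9 + 1/11.6 + 1/1.69)⁻¹ = 1.425 Ω.
V_A = 28.3 × 1.425/7.085 = 5.692 mV.
I(R_F) = V_A / R_F = 5.692/1.69 = 3.368 mA.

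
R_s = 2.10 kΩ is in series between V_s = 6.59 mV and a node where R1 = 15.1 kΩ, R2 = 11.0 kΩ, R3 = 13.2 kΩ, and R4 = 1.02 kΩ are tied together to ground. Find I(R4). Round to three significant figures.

Combine the parallel branches: R_p = (1/15.1 + 1/11.0 + 1/13.2 + 1/1.02)⁻¹ = 0.8242 kΩ.
V_A = 6.59 × 0.8242/2.924 = 1.857 mV.
I(R4) = V_A / R4 = 1.857/1.02 = 1.821 µA.

I ≈ 1.82 µA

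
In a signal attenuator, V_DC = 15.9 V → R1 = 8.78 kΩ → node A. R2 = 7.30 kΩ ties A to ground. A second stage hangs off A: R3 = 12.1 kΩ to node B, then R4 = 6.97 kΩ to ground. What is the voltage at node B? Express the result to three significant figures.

The second stage (R3 + R4 = 19.07 kΩ) loads node A in parallel with R2.
R2 ‖ (R3+R4) = 5.279 kΩ.
First divider: V_A = V_DC · 5.279/(8.78 + 5.279) = 5.970 V.
Stage 2 is unloaded, so V_B = V_A · R4/(R3+R4) = 5.970 × 6.97/19.07 = 2.182 V.

V_B ≈ 2.18 V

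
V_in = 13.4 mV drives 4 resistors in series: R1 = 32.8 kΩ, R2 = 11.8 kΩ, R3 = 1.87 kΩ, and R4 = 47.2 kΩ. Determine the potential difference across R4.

V ≈ 6.75 mV

Total series resistance ΣR = 32.8 + 11.8 + 1.87 + 47.2 = 93.67 kΩ.
Voltage divider: V = V_in · (47.20 / 93.67) = 13.4 × 0.5039 = 6.752 mV.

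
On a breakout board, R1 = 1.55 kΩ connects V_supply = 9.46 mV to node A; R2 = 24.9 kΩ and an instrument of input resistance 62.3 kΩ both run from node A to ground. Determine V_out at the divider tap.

V_out ≈ 8.70 mV

The load sits in parallel with R2, giving an effective lower resistance R2' = R2·R_L/(R2+R_L) = 17.79 kΩ.
Voltage divider with the loaded lower leg: V_out = 9.46 × 17.79/(1.55 + 17.79) = 9.46 × 0.9199 = 8.702 mV.
(Unloaded it would be 8.91 mV; the load pulls it down.)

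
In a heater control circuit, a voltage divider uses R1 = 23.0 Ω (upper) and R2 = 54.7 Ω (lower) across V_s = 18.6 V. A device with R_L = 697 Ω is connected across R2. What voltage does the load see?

V_out ≈ 12.8 V

First combine the lower leg with the load: R2 ‖ R_L = 50.72 Ω.
Now apply the divider: V_out = 18.6 × 0.6880 = 12.80 V.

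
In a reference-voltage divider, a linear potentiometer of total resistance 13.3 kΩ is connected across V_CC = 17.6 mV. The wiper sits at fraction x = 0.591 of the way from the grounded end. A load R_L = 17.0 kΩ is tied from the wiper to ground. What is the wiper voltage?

The pot divides into 5.440 kΩ above the wiper and 7.860 kΩ below.
R_L loads the lower segment: effective lower R = 5.375 kΩ.
Loaded-divider output: V_out = 17.6 × 0.4970 = 8.747 mV.

V_out ≈ 8.75 mV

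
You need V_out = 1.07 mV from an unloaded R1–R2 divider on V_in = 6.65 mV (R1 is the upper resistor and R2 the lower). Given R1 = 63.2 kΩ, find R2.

Required fraction k = V_out/V_in = 0.1609.
So R2 = R1 · V_out/(V_in − V_out) = 63.2 × 1.07/(6.65 − 1.07) = 63.2 × 0.1918 = 12.12 kΩ.

R2 ≈ 12.1 kΩ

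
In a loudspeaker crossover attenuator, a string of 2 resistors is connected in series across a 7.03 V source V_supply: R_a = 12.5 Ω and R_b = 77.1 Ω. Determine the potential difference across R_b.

Series total: ΣR = 12.5 + 77.1 = 89.60 Ω.
V = V_supply · R/ΣR = 7.03 × 0.8605 = 6.049 V.

V ≈ 6.05 V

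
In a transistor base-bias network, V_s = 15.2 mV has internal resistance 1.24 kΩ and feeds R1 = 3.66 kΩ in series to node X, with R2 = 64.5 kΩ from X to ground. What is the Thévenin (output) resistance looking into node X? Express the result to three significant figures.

R_th ≈ 4.55 kΩ

R1' = 1.24 + 3.66 = 4.900 kΩ (source resistance + R1).
Zeroing V_s shorts the top of R1' to ground, so R_th = R1' ‖ R2 = 4.554 kΩ.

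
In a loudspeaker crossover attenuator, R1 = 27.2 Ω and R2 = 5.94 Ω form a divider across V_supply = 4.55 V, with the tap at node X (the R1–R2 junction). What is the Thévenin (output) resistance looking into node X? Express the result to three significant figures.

Looking into X with the source shorted: R_th = R1·R2/(R1+R2) = 27.20 × 5.94/33.14 = 4.875 Ω.

R_th ≈ 4.88 Ω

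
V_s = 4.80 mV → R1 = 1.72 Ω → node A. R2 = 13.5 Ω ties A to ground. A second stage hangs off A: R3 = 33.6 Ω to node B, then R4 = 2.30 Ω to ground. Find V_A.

The second stage (R3 + R4 = 35.90 Ω) loads node A in parallel with R2.
R2 ‖ (R3+R4) = 9.811 Ω.
V_A = 4.80 × 9.811/(1.72 + 9.811) = 4.084 mV.

V_A ≈ 4.08 mV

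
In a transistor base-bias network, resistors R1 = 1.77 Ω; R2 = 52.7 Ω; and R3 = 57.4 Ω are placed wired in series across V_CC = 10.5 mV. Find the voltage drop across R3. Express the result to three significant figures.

Total series resistance ΣR = 1.77 + 52.7 + 57.4 = 111.9 Ω.
V = V_CC · R/ΣR = 10.5 × 0.5131 = 5.388 mV.

V ≈ 5.39 mV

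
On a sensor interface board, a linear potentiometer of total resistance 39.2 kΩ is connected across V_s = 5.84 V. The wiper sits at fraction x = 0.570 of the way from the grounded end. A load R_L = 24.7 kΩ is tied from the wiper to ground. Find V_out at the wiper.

V_out ≈ 2.40 V

Split the track: R_lower = x·R_p = 22.34 kΩ, R_upper = (1−x)·R_p = 16.86 kΩ.
R_L loads the lower segment: effective lower R = 11.73 kΩ.
V_out = 5.84 × 11.73/(16.86 + 11.73) = 2.397 V.
(Unloaded: V_out = x·V_s = 3.33 V.)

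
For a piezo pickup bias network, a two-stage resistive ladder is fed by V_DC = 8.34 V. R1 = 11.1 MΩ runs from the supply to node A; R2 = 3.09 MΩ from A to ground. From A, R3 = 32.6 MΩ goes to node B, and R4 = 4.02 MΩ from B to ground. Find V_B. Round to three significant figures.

Node A sees R2 in parallel with the series input of stage 2, R3 + R4 = 36.62 MΩ.
Effective lower resistance at A: R2 ‖ 36.62 = 2.850 MΩ.
So V_A = 8.34 × 0.2043 = 1.704 V.
Then the unloaded second divider: V_B = V_A × R4/(R3+R4) = 1.704 × 0.1098 = 0.1870 V.

V_B ≈ 0.187 V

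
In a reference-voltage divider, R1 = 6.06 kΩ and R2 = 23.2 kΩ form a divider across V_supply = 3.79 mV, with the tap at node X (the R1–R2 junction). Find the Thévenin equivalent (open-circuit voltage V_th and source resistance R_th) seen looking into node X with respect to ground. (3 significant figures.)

V_th ≈ 3.01 mV, R_th ≈ 4.80 kΩ

With X open, the divider is unloaded: V_th = 3.79 × 23.2/29.26 = 3.005 mV.
Zeroing V_supply shorts the top of R1 to ground, so R_th = R1 ‖ R2 = 4.805 kΩ.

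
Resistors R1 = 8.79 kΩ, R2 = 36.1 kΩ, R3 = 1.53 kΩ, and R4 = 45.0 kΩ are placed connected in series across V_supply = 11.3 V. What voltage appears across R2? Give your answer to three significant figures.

Total series resistance ΣR = 8.79 + 36.1 + 1.53 + 45.0 = 91.42 kΩ.
By the voltage-divider rule, V = 11.3 × 36.10/91.42 = 4.462 V.

V ≈ 4.46 V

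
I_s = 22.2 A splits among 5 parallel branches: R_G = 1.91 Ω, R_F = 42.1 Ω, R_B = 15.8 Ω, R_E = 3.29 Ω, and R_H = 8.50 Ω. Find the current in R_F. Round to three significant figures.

Total conductance ΣG = 1/1.91 + 1/42.1 + 1/15.8 + 1/3.29 + 1/8.50 = 1.032 (units of 1/Ω).
By the current-divider rule, I = I_s · G_k/ΣG = 22.2 × 0.02301 = 0.5109 A.

I ≈ 0.511 A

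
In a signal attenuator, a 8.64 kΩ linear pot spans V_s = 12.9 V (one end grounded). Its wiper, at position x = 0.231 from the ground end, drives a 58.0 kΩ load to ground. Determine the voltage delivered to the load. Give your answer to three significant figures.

V_out ≈ 2.90 V

Lower segment x·R_p = 1.996 kΩ; upper segment (1−x)·R_p = 6.644 kΩ.
Lower segment in parallel with the load: 1.996 ‖ 58.0 = 1.929 kΩ.
V_out = 12.9 × 1.929/(6.644 + 1.929) = 2.903 V.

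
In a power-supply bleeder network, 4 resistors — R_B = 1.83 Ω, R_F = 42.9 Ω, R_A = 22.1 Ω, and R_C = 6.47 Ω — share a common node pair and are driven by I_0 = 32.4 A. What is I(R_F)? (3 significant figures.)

I ≈ 0.981 A

ΣG = 1/1.83 + 1/42.9 + 1/22.1 + 1/6.47 = 0.7696.
R_F takes the fraction G_k/ΣG = 0.02331/0.7696 = 0.03029, so I = 32.4 × 0.03029 = 0.9814 A.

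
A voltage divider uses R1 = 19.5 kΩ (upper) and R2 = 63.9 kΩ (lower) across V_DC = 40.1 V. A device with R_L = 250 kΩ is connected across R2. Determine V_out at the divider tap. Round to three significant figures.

R2 ‖ R_L = (63.9 × 250)/(63.9 + 250) = 50.89 kΩ.
Voltage divider with the loaded lower leg: V_out = 40.1 × 50.89/(19.5 + 50.89) = 40.1 × 0.7230 = 28.99 V.
(Unloaded it would be 30.7 V; the load pulls it down.)

V_out ≈ 29.0 V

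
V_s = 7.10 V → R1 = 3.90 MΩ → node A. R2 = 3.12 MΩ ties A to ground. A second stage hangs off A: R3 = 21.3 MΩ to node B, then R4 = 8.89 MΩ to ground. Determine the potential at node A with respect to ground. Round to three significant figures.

The second stage (R3 + R4 = 30.19 MΩ) loads node A in parallel with R2.
Effective lower resistance at A: R2 ‖ 30.19 = 2.828 MΩ.
V_A = 7.10 × 2.828/(3.90 + 2.828) = 2.984 V.

V_A ≈ 2.98 V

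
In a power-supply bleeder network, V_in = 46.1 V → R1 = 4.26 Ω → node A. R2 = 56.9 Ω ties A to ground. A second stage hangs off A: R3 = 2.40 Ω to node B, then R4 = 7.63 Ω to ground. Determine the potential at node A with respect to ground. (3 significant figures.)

V_A ≈ 30.7 V

Node A sees R2 in parallel with the series input of stage 2, R3 + R4 = 10.03 Ω.
R2 ‖ (R3+R4) = 8.527 Ω.
V_A = 46.1 × 8.527/(4.26 + 8.527) = 30.74 V.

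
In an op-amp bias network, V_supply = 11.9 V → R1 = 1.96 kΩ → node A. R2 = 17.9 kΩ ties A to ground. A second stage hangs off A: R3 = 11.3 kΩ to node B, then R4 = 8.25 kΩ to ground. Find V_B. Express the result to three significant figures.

Node A sees R2 in parallel with the series input of stage 2, R3 + R4 = 19.55 kΩ.
Effective lower resistance at A: R2 ‖ 19.55 = 9.344 kΩ.
First divider: V_A = V_supply · 9.344/(1.96 + 9.344) = 9.837 V.
Stage 2 is unloaded, so V_B = V_A · R4/(R3+R4) = 9.837 × 8.25/19.55 = 4.151 V.

V_B ≈ 4.15 V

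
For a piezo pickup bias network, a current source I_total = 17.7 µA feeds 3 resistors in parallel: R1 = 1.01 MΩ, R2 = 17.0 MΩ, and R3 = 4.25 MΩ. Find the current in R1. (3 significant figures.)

Total conductance ΣG = 1/1.01 + 1/17.0 + 1/4.25 = 1.284 (units of 1/MΩ).
By the current-divider rule, I = I_total · G_k/ΣG = 17.7 × 0.7710 = 13.65 µA.

I ≈ 13.6 µA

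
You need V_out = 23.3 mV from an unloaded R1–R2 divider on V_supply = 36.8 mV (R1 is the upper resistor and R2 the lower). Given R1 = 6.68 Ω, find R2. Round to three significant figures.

R2 ≈ 11.5 Ω

The divider ratio is R2/(R1+R2) = 23.3/36.8 = 0.6332.
R2 = R1 · 0.6332/(1 − 0.6332) = 11.53 Ω.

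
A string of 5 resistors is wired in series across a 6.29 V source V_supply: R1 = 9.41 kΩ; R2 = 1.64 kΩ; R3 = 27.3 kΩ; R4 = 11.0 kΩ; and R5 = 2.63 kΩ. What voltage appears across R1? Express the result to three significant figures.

Total series resistance ΣR = 9.41 + 1.64 + 27.3 + 11.0 + 2.63 = 51.98 kΩ.
By the voltage-divider rule, V = 6.29 × 9.410/51.98 = 1.139 V.

V ≈ 1.14 V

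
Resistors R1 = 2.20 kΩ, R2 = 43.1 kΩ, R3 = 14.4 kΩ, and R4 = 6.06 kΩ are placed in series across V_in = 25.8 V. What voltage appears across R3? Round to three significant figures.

Total series resistance ΣR = 2.20 + 43.1 + 14.4 + 6.06 = 65.76 kΩ.
V = V_in · R/ΣR = 25.8 × 0.2190 = 5.650 V.

V ≈ 5.65 V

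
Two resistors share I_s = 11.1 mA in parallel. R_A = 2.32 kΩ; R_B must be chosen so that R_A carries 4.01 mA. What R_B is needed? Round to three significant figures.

R_B ≈ 1.31 kΩ

In a two-way split, I_A/I_s = R_B/(R_A + R_B).
With f = 0.3613, R_B = R_A · f/(1−f) = 2.32 × 0.5656 = 1.312 kΩ.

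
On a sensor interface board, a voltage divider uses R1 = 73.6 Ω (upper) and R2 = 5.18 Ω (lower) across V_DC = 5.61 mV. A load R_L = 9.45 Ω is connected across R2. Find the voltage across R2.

The load sits in parallel with R2, giving an effective lower resistance R2' = R2·R_L/(R2+R_L) = 3.346 Ω.
Now apply the divider: V_out = 5.61 × 0.04348 = 0.2439 mV.
(Unloaded it would be 0.369 mV; the load pulls it down.)

V_out ≈ 0.244 mV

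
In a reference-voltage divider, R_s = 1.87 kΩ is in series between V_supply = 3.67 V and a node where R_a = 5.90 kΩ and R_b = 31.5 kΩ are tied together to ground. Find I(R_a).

I ≈ 0.452 mA

Combine the parallel branches: R_p = (1/5.90 + 1/31.5)⁻¹ = 4.969 kΩ.
V_A by voltage divider: V_A = 3.67 × 4.969/(1.87 + 4.969) = 2.667 V.
I(R_a) = V_A / R_a = 2.667/5.90 = 0.4520 mA.
(Check via current divider: I_total = 0.5366 mA; share G_k/ΣG = 0.8422 → same result.)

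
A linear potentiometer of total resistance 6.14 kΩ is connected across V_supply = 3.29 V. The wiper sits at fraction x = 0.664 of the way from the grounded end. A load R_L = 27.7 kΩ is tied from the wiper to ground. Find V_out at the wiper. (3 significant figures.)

V_out ≈ 2.08 V

Split the track: R_lower = x·R_p = 4.077 kΩ, R_upper = (1−x)·R_p = 2.063 kΩ.
R_L loads the lower segment: effective lower R = 3.554 kΩ.
Then V_out = V_supply · 3.554/(2.063 + 3.554) = 2.082 V.
(Unloaded: V_out = x·V_supply = 2.18 V.)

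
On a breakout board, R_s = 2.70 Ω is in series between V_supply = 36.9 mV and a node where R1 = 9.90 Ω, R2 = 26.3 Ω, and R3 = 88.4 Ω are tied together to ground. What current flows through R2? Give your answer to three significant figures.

I ≈ 0.998 mA

Combine the parallel branches: R_p = (1/9.90 + 1/26.3 + 1/88.4)⁻¹ = 6.651 Ω.
V_A by voltage divider: V_A = 36.9 × 6.651/(2.70 + 6.651) = 26.25 mV.
I(R2) = V_A / R2 = 26.25/26.3 = 0.9979 mA.
(Check via current divider: I_total = 3.946 mA; share G_k/ΣG = 0.2529 → same result.)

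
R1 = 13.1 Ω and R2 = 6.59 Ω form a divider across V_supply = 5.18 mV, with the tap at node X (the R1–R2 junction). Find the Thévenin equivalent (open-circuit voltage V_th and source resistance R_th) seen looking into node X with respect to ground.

V_th ≈ 1.73 mV, R_th ≈ 4.38 Ω

With X open, the divider is unloaded: V_th = 5.18 × 6.59/19.69 = 1.734 mV.
Looking into X with the source shorted: R_th = R1·R2/(R1+R2) = 13.10 × 6.59/19.69 = 4.384 Ω.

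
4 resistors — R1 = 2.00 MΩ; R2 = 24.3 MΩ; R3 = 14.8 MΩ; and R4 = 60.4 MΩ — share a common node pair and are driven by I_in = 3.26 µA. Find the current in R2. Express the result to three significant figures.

Total conductance ΣG = 1/2.00 + 1/24.3 + 1/14.8 + 1/60.4 = 0.6253 (units of 1/MΩ).
By the current-divider rule, I = I_in · G_k/ΣG = 3.26 × 0.06581 = 0.2146 µA.

I ≈ 0.215 µA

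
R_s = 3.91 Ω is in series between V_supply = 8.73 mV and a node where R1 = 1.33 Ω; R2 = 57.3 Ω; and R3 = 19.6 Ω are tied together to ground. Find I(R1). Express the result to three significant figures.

I ≈ 1.56 mA

Parallel bank: R_p = 1/(1/1.33 + 1/57.3 + 1/19.6) = 1.219 Ω.
V_A = 8.73 × 1.219/5.129 = 2.075 mV.
I(R1) = V_A / R1 = 2.075/1.33 = 1.560 mA.
(Equivalently: I_total = 1.702 mA, then current-divider fraction G_k/ΣG = 0.9165.)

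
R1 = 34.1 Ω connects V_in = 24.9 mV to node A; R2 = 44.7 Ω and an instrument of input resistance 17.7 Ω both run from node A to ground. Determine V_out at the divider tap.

V_out ≈ 6.75 mV

The load sits in parallel with R2, giving an effective lower resistance R2' = R2·R_L/(R2+R_L) = 12.68 Ω.
Then V_out = V_in · R2'/(R1 + R2') = 24.9 × 12.68/46.78 = 6.749 mV.
(Unloaded it would be 14.1 mV; the load pulls it down.)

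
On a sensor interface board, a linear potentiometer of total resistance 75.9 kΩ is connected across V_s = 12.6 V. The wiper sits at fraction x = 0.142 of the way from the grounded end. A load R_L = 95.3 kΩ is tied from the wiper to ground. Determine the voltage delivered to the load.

Split the track: R_lower = x·R_p = 10.78 kΩ, R_upper = (1−x)·R_p = 65.12 kΩ.
R_L loads the lower segment: effective lower R = 9.683 kΩ.
Loaded-divider output: V_out = 12.6 × 0.1294 = 1.631 V.

V_out ≈ 1.63 V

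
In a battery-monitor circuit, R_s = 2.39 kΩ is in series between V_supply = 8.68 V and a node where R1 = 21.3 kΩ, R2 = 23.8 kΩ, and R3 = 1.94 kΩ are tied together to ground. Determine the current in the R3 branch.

Parallel bank: R_p = 1/(1/21.3 + 1/23.8 + 1/1.94) = 1.654 kΩ.
Node voltage V_A = V_supply · R_p/(R_s + R_p) = 8.68 × 0.4091 = 3.551 V.
I(R3) = V_A / R3 = 3.551/1.94 = 1.830 mA.

I ≈ 1.83 mA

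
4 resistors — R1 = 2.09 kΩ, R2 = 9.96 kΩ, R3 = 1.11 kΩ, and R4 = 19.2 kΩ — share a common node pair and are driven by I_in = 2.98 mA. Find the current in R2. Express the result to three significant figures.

I ≈ 0.195 mA

ΣG = 1/2.09 + 1/9.96 + 1/1.11 + 1/19.2 = 1.532.
Current divider: I(R2) = I_in · G_k/ΣG = 2.98 × (0.1004/1.532) = 2.98 × 0.06554 = 0.1953 mA.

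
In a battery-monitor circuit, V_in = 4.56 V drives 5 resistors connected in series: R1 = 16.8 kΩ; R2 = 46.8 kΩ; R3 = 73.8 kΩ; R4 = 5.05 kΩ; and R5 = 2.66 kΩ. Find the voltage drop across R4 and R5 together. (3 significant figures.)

Total series resistance ΣR = 16.8 + 46.8 + 73.8 + 5.05 + 2.66 = 145.1 kΩ.
R_{R4..R5} = 5.05 + 2.66 = 7.710 kΩ.
V = V_in · R/ΣR = 4.56 × 0.05313 = 0.2423 V.

V ≈ 0.242 V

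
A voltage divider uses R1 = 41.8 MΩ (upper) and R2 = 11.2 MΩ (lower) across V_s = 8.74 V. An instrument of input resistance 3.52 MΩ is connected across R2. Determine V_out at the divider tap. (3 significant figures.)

R2 ‖ R_L = (11.2 × 3.52)/(11.2 + 3.52) = 2.678 MΩ.
Voltage divider with the loaded lower leg: V_out = 8.74 × 2.678/(41.8 + 2.678) = 8.74 × 0.06022 = 0.5263 V.

V_out ≈ 0.526 V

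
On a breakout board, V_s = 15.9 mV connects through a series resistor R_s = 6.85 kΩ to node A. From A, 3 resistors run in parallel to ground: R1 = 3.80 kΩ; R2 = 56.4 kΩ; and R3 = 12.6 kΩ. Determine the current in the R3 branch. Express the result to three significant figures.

Combine the parallel branches: R_p = (1/3.80 + 1/56.4 + 1/12.6)⁻¹ = 2.776 kΩ.
V_A by voltage divider: V_A = 15.9 × 2.776/(6.85 + 2.776) = 4.585 mV.
Branch current I = V_A/R3 = 4.585/12.6 = 0.3639 µA.
(Equivalently: I_total = 1.652 µA, then current-divider fraction G_k/ΣG = 0.2203.)

I ≈ 0.364 µA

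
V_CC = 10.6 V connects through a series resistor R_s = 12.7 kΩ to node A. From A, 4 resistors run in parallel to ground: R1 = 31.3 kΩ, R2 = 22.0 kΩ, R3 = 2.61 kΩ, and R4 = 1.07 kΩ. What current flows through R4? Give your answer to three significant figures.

Equivalent of the parallel group: R_p = 0.7168 kΩ.
V_A = 10.6 × 0.7168/13.42 = 0.5663 V.
I(R4) = V_A / R4 = 0.5663/1.07 = 0.5292 mA.

I ≈ 0.529 mA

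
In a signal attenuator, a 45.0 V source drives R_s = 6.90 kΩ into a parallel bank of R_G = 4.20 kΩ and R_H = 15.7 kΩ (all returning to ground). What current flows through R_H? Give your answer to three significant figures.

I ≈ 0.930 mA

Combine the parallel branches: R_p = (1/4.20 + 1/15.7)⁻¹ = 3.314 kΩ.
Node voltage V_A = V_in · R_p/(R_s + R_p) = 45.0 × 0.3244 = 14.60 V.
I(R_H) = V_A / R_H = 14.60/15.7 = 0.9299 mA.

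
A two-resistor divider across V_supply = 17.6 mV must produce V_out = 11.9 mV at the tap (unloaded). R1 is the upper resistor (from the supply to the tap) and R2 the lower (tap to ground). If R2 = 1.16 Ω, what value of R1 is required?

R1 ≈ 0.556 Ω

V_out/V_supply = R2/(R1+R2) = 0.6761.
Rearranging, R1 = R2·(1−k)/k = 1.16 × 0.4790 = 0.5556 Ω.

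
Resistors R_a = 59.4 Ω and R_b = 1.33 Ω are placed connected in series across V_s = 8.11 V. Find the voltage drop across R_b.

V ≈ 0.178 V

Series total: ΣR = 59.4 + 1.33 = 60.73 Ω.
V = V_s · R/ΣR = 8.11 × 0.02190 = 0.1776 V.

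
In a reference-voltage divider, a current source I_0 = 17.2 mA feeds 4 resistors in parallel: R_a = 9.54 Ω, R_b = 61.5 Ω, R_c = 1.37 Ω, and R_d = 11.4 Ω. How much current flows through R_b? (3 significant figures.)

I ≈ 0.298 mA

Conductances: ΣG = 1/9.54 + 1/61.5 + 1/1.37 + 1/11.4 = 0.9387 (1/Ω).
R_b takes the fraction G_k/ΣG = 0.01626/0.9387 = 0.01732, so I = 17.2 × 0.01732 = 0.2979 mA.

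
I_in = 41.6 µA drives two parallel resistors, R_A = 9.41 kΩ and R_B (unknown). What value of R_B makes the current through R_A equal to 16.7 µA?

R_B ≈ 6.31 kΩ

Two-branch current divider: I_A = I_in · R_B/(R_A + R_B).
16.7/41.6 = R_B/(R_A + R_B) → R_B = R_A · (0.4014)/(1 − 0.4014) = 9.41 × 0.6707 = 6.311 kΩ.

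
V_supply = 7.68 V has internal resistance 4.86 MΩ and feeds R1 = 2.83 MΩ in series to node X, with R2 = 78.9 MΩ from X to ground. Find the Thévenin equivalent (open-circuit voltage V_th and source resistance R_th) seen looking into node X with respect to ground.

V_th ≈ 7.00 V, R_th ≈ 7.01 MΩ

R1' = 4.86 + 2.83 = 7.690 MΩ (source resistance + R1).
V_th is the unloaded tap voltage: V_supply · R2/(R1'+R2) = 7.68 × 0.9112 = 6.998 V.
Zeroing V_supply shorts the top of R1' to ground, so R_th = R1' ‖ R2 = 7.007 MΩ.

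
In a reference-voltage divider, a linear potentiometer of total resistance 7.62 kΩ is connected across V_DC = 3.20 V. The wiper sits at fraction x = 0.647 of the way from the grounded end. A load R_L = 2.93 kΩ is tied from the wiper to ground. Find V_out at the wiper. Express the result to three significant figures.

V_out ≈ 1.30 V

Split the track: R_lower = x·R_p = 4.930 kΩ, R_upper = (1−x)·R_p = 2.690 kΩ.
Lower segment in parallel with the load: 4.930 ‖ 2.93 = 1.838 kΩ.
Then V_out = V_DC · 1.838/(2.690 + 1.838) = 1.299 V.
(Unloaded: V_out = x·V_DC = 2.07 V.)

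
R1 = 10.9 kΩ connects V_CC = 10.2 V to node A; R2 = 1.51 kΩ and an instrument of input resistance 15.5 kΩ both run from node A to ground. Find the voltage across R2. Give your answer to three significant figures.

V_out ≈ 1.14 V

R2 ‖ R_L = (1.51 × 15.5)/(1.51 + 15.5) = 1.376 kΩ.
Then V_out = V_CC · R2'/(R1 + R2') = 10.2 × 1.376/12.28 = 1.143 V.
(Unloaded it would be 1.24 V; the load pulls it down.)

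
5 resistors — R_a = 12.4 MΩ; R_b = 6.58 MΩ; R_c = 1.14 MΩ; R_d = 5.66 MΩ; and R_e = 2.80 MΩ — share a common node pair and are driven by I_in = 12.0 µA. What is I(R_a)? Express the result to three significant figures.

I ≈ 0.589 µA

Conductances: ΣG = 1/12.4 + 1/6.58 + 1/1.14 + 1/5.66 + 1/2.80 = 1.644 (1/MΩ).
By the current-divider rule, I = I_in · G_k/ΣG = 12.0 × 0.04907 = 0.5888 µA.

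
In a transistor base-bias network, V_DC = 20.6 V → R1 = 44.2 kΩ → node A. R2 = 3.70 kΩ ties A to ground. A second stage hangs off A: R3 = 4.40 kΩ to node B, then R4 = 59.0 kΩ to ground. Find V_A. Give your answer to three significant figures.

The second stage (R3 + R4 = 63.40 kΩ) loads node A in parallel with R2.
R2 ‖ (R3+R4) = 3.496 kΩ.
V_A = 20.6 × 3.496/(44.2 + 3.496) = 1.510 V.

V_A ≈ 1.51 V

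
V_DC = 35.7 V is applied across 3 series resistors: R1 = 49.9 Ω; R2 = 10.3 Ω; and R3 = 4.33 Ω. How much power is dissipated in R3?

ΣR = 64.53 Ω → I = 35.7/64.53 = 0.5532 A.
P = I²R = 0.3061 × 4.33 = 1.325 W.

P ≈ 1.33 W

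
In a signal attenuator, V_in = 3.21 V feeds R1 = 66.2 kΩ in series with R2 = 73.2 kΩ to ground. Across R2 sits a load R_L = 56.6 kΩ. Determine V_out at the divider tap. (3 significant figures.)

First combine the lower leg with the load: R2 ‖ R_L = 31.92 kΩ.
Then V_out = V_in · R2'/(R1 + R2') = 3.21 × 31.92/98.12 = 1.044 V.
(Unloaded it would be 1.69 V; the load pulls it down.)

V_out ≈ 1.04 V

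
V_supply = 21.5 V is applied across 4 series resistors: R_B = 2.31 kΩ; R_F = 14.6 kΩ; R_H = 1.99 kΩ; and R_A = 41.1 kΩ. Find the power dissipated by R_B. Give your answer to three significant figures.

The common current is I = 21.5/60.00 = 0.3583 mA.
P(R_B) = I²·R_B = (0.3583)² × 2.31 = 0.2966 mW.

P ≈ 0.297 mW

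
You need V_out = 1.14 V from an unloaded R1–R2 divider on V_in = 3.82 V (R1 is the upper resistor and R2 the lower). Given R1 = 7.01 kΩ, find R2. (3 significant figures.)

R2 ≈ 2.98 kΩ

The divider ratio is R2/(R1+R2) = 1.14/3.82 = 0.2984.
Rearranging, R2 = R1·k/(1−k) = 7.01 × 0.4254 = 2.982 kΩ.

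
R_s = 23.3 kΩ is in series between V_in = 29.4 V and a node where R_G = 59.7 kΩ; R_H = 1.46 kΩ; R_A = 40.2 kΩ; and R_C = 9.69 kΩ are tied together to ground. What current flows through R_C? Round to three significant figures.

Combine the parallel branches: R_p = (1/59.7 + 1/1.46 + 1/40.2 + 1/9.69)⁻¹ = 1.205 kΩ.
V_A = 29.4 × 1.205/24.51 = 1.446 V.
I(R_C) = V_A / R_C = 1.446/9.69 = 0.1492 mA.

I ≈ 0.149 mA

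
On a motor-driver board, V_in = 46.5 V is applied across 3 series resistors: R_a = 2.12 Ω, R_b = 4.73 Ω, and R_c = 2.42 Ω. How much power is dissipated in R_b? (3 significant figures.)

The common current is I = 46.5/9.270 = 5.016 A.
V(R_b) = I·R = 23.73 V; P = V·I = 23.73 × 5.016 = 119.0 W.

P ≈ 119 W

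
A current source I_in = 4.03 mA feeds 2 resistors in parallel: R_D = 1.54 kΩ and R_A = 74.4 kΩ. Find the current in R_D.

With just two branches, the current splits inversely with resistance.
So I = 4.03 × 74.4/75.94 = 3.948 mA.

I ≈ 3.95 mA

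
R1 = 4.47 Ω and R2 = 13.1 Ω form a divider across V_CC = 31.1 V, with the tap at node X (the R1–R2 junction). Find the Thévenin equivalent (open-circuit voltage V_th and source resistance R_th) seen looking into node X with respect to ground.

V_th ≈ 23.2 V, R_th ≈ 3.33 Ω

Open-circuit (no load on X): V_th = V_CC · R2/(R1 + R2) = 31.1 × 13.1/(4.470 + 13.1) = 23.19 V.
With V_CC suppressed (replaced by a short), R_th = R1 ‖ R2 = (4.470 × 13.1)/(4.470 + 13.1) = 3.333 Ω.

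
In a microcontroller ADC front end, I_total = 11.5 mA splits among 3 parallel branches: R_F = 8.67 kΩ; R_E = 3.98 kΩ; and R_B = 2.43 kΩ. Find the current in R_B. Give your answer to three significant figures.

Total conductance ΣG = 1/8.67 + 1/3.98 + 1/2.43 = 0.7781 (units of 1/kΩ).
Current divider: I(R_B) = I_total · G_k/ΣG = 11.5 × (0.4115/0.7781) = 11.5 × 0.5289 = 6.082 mA.

I ≈ 6.08 mA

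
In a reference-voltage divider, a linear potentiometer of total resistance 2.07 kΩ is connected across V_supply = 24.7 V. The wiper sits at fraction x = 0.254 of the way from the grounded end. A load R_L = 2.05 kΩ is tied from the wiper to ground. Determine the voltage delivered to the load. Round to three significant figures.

V_out ≈ 5.27 V

Split the track: R_lower = x·R_p = 0.5258 kΩ, R_upper = (1−x)·R_p = 1.544 kΩ.
(x·R_p) ‖ R_L = 0.4185 kΩ.
Then V_out = V_supply · 0.4185/(1.544 + 0.4185) = 5.266 V.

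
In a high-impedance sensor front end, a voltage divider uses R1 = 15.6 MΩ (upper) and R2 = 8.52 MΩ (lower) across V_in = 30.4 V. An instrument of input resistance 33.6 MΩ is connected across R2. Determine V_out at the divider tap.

V_out ≈ 9.23 V

First combine the lower leg with the load: R2 ‖ R_L = 6.797 MΩ.
Then V_out = V_in · R2'/(R1 + R2') = 30.4 × 6.797/22.40 = 9.225 V.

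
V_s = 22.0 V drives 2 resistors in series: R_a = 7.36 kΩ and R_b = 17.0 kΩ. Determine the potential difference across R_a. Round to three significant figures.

V ≈ 6.65 V

Total series resistance ΣR = 7.36 + 17.0 = 24.36 kΩ.
By the voltage-divider rule, V = 22.0 × 7.360/24.36 = 6.647 V.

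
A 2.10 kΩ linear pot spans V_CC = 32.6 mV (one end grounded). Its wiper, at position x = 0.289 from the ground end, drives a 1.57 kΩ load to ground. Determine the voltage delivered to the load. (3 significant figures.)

V_out ≈ 7.39 mV

The pot divides into 1.493 kΩ above the wiper and 0.6069 kΩ below.
R_L loads the lower segment: effective lower R = 0.4377 kΩ.
V_out = 32.6 × 0.4377/(1.493 + 0.4377) = 7.390 mV.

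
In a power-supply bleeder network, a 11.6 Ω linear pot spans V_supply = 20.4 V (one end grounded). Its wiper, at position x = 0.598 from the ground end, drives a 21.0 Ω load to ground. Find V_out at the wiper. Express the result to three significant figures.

The pot divides into 4.663 Ω above the wiper and 6.937 Ω below.
(x·R_p) ‖ R_L = 5.214 Ω.
Then V_out = V_supply · 5.214/(4.663 + 5.214) = 10.77 V.

V_out ≈ 10.8 V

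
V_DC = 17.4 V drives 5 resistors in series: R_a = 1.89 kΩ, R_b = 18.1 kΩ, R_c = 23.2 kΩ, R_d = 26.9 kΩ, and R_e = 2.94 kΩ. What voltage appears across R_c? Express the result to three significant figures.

V ≈ 5.53 V

Series total: ΣR = 1.89 + 18.1 + 23.2 + 26.9 + 2.94 = 73.03 kΩ.
V = V_DC · R/ΣR = 17.4 × 0.3177 = 5.528 V.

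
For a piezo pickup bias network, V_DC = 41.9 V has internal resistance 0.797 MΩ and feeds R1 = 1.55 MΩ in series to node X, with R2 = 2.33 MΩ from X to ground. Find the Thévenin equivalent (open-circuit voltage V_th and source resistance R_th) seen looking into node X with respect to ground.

V_th ≈ 20.9 V, R_th ≈ 1.17 MΩ

R1' = 0.797 + 1.55 = 2.347 MΩ (source resistance + R1).
V_th is the unloaded tap voltage: V_DC · R2/(R1'+R2) = 41.9 × 0.4982 = 20.87 V.
Looking into X with the source shorted: R_th = R1'·R2/(R1'+R2) = 2.347 × 2.33/4.677 = 1.169 MΩ.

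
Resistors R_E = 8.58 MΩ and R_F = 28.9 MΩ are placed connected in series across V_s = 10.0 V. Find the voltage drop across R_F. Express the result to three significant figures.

Series total: ΣR = 8.58 + 28.9 = 37.48 MΩ.
By the voltage-divider rule, V = 10.0 × 28.90/37.48 = 7.711 V.

V ≈ 7.71 V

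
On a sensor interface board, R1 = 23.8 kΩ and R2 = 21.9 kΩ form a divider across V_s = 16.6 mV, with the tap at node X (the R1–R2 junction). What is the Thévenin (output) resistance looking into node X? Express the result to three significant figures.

R_th ≈ 11.4 kΩ

Looking into X with the source shorted: R_th = R1·R2/(R1+R2) = 23.80 × 21.9/45.70 = 11.41 kΩ.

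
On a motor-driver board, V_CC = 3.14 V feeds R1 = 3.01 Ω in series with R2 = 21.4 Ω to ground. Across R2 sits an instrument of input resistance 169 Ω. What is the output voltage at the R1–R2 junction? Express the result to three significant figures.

V_out ≈ 2.71 V

The load sits in parallel with R2, giving an effective lower resistance R2' = R2·R_L/(R2+R_L) = 18.99 Ω.
Voltage divider with the loaded lower leg: V_out = 3.14 × 18.99/(3.01 + 18.99) = 3.14 × 0.8632 = 2.710 V.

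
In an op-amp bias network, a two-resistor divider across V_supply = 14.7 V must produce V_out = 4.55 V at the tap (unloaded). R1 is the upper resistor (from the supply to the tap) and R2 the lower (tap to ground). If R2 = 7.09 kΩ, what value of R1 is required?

The divider ratio is R2/(R1+R2) = 4.55/14.7 = 0.3095.
R1 = R2·(1/k − 1) = 7.09 × 2.231 = 15.82 kΩ.

R1 ≈ 15.8 kΩ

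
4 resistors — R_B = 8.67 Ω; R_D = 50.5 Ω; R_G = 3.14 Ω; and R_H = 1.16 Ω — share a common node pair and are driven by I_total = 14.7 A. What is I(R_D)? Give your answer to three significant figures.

Conductances: ΣG = 1/8.67 + 1/50.5 + 1/3.14 + 1/1.16 = 1.316 (1/Ω).
R_D takes the fraction G_k/ΣG = 0.01980/1.316 = 0.01505, so I = 14.7 × 0.01505 = 0.2212 A.

I ≈ 0.221 A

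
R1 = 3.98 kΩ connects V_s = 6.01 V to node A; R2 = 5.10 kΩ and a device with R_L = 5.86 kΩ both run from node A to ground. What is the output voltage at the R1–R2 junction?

V_out ≈ 2.44 V

First combine the lower leg with the load: R2 ‖ R_L = 2.727 kΩ.
Voltage divider with the loaded lower leg: V_out = 6.01 × 2.727/(3.98 + 2.727) = 6.01 × 0.4066 = 2.444 V.
(Unloaded it would be 3.38 V; the load pulls it down.)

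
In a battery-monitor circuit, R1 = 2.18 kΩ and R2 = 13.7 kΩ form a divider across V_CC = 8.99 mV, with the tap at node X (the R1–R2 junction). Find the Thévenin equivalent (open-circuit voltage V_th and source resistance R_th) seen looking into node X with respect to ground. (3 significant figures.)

V_th is the unloaded tap voltage: V_CC · R2/(R1+R2) = 8.99 × 0.8627 = 7.756 mV.
Zeroing V_CC shorts the top of R1 to ground, so R_th = R1 ‖ R2 = 1.881 kΩ.

V_th ≈ 7.76 mV, R_th ≈ 1.88 kΩ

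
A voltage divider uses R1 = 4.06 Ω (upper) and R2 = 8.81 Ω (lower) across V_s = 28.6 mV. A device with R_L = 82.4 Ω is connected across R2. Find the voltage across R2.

First combine the lower leg with the load: R2 ‖ R_L = 7.959 Ω.
Voltage divider with the loaded lower leg: V_out = 28.6 × 7.959/(4.06 + 7.959) = 28.6 × 0.6622 = 18.94 mV.
(Unloaded it would be 19.6 mV; the load pulls it down.)

V_out ≈ 18.9 mV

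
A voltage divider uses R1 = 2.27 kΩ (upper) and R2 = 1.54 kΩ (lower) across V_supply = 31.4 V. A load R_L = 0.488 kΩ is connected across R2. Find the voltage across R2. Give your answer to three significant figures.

First combine the lower leg with the load: R2 ‖ R_L = 0.3706 kΩ.
Now apply the divider: V_out = 31.4 × 0.1403 = 4.407 V.
(Unloaded it would be 12.7 V; the load pulls it down.)

V_out ≈ 4.41 V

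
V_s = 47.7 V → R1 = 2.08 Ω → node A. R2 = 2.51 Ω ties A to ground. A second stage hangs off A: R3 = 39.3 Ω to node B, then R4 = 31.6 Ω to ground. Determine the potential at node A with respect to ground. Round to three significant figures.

V_A ≈ 25.7 V

The second stage (R3 + R4 = 70.90 Ω) loads node A in parallel with R2.
Effective lower resistance at A: R2 ‖ 70.90 = 2.424 Ω.
V_A = 47.7 × 2.424/(2.08 + 2.424) = 25.67 V.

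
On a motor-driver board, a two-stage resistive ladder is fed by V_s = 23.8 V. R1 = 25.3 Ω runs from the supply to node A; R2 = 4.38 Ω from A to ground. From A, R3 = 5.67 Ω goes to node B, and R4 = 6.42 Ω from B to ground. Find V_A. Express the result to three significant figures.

Node A sees R2 in parallel with the series input of stage 2, R3 + R4 = 12.09 Ω.
R2 ‖ (R3+R4) = 3.215 Ω.
V_A = 23.8 × 3.215/(25.3 + 3.215) = 2.684 V.

V_A ≈ 2.68 V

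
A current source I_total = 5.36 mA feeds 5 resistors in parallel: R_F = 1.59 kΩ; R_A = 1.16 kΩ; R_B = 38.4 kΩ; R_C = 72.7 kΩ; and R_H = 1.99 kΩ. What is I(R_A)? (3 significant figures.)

ΣG = 1/1.59 + 1/1.16 + 1/38.4 + 1/72.7 + 1/1.99 = 2.033.
By the current-divider rule, I = I_total · G_k/ΣG = 5.36 × 0.4240 = 2.272 mA.

I ≈ 2.27 mA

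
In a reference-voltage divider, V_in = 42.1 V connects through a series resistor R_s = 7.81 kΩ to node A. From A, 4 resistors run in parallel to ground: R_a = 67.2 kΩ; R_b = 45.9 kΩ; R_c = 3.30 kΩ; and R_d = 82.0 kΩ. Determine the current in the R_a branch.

I ≈ 0.167 mA

Combine the parallel branches: R_p = (1/67.2 + 1/45.9 + 1/3.30 + 1/82.0)⁻¹ = 2.842 kΩ.
Node voltage V_A = V_in · R_p/(R_s + R_p) = 42.1 × 0.2668 = 11.23 V.
Branch current I = V_A/R_a = 11.23/67.2 = 0.1671 mA.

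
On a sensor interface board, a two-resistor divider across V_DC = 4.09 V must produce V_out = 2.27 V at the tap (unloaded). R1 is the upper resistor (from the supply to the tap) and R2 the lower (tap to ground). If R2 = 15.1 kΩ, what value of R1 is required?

R1 ≈ 12.1 kΩ

V_out/V_DC = R2/(R1+R2) = 0.5550.
R1 = R2·(1/k − 1) = 15.1 × 0.8018 = 12.11 kΩ.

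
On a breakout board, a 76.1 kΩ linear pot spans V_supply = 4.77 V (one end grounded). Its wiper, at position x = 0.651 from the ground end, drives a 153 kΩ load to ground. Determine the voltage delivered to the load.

Lower segment x·R_p = 49.54 kΩ; upper segment (1−x)·R_p = 26.56 kΩ.
R_L loads the lower segment: effective lower R = 37.42 kΩ.
V_out = 4.77 × 37.42/(26.56 + 37.42) = 2.790 V.

V_out ≈ 2.79 V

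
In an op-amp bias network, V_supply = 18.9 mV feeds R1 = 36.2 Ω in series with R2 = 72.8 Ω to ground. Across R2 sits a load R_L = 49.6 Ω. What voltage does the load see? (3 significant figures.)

V_out ≈ 8.49 mV

The load sits in parallel with R2, giving an effective lower resistance R2' = R2·R_L/(R2+R_L) = 29.50 Ω.
Voltage divider with the loaded lower leg: V_out = 18.9 × 29.50/(36.2 + 29.50) = 18.9 × 0.4490 = 8.486 mV.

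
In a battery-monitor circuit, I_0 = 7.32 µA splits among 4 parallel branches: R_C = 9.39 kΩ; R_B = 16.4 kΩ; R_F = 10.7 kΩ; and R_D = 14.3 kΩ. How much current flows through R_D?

I ≈ 1.55 µA

ΣG = 1/9.39 + 1/16.4 + 1/10.7 + 1/14.3 = 0.3309.
By the current-divider rule, I = I_0 · G_k/ΣG = 7.32 × 0.2114 = 1.547 µA.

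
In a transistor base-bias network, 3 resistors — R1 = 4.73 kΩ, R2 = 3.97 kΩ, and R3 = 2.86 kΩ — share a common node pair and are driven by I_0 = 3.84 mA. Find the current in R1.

I ≈ 0.999 mA

ΣG = 1/4.73 + 1/3.97 + 1/2.86 = 0.8130.
By the current-divider rule, I = I_0 · G_k/ΣG = 3.84 × 0.2601 = 0.9986 mA.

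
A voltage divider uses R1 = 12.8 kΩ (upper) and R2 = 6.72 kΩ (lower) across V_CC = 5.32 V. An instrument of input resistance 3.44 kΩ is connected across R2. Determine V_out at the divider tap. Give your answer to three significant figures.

V_out ≈ 0.803 V

The load sits in parallel with R2, giving an effective lower resistance R2' = R2·R_L/(R2+R_L) = 2.275 kΩ.
Then V_out = V_CC · R2'/(R1 + R2') = 5.32 × 2.275/15.08 = 0.8029 V.
(Unloaded it would be 1.83 V; the load pulls it down.)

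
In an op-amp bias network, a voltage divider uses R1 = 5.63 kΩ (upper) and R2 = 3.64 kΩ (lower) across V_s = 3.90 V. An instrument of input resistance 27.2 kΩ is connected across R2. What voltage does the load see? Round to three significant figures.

V_out ≈ 1.42 V

The load sits in parallel with R2, giving an effective lower resistance R2' = R2·R_L/(R2+R_L) = 3.210 kΩ.
Now apply the divider: V_out = 3.90 × 0.3631 = 1.416 V.
(Unloaded it would be 1.53 V; the load pulls it down.)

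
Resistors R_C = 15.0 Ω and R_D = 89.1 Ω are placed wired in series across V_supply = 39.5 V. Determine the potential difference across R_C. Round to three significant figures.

V ≈ 5.69 V

Series total: ΣR = 15.0 + 89.1 = 104.1 Ω.
Voltage divider: V = V_supply · (15.00 / 104.1) = 39.5 × 0.1441 = 5.692 V.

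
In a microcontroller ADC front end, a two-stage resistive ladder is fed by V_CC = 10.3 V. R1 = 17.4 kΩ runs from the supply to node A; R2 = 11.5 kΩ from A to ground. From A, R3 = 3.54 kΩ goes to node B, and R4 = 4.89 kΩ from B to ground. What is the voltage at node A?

V_A ≈ 2.25 V

The second stage (R3 + R4 = 8.430 kΩ) loads node A in parallel with R2.
Effective lower resistance at A: R2 ‖ 8.430 = 4.864 kΩ.
So V_A = 10.3 × 0.2185 = 2.250 V.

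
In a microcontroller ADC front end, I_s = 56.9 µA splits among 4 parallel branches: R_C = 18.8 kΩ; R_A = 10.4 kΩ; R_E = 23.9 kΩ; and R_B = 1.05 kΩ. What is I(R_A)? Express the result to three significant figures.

Total conductance ΣG = 1/18.8 + 1/10.4 + 1/23.9 + 1/1.05 = 1.144 (units of 1/kΩ).
By the current-divider rule, I = I_s · G_k/ΣG = 56.9 × 0.08408 = 4.784 µA.

I ≈ 4.78 µA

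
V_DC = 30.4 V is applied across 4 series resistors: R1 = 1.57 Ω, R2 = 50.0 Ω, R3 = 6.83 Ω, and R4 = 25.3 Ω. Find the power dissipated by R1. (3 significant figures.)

P ≈ 0.207 W

The common current is I = 30.4/83.70 = 0.3632 A.
P(R1) = I²·R1 = (0.3632)² × 1.57 = 0.2071 W.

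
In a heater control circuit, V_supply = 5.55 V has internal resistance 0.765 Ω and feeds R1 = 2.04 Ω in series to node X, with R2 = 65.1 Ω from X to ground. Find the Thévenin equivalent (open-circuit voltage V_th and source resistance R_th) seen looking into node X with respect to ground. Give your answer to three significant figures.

V_th ≈ 5.32 V, R_th ≈ 2.69 Ω

R1' = 0.765 + 2.04 = 2.805 Ω (source resistance + R1).
Open-circuit (no load on X): V_th = V_supply · R2/(R1' + R2) = 5.55 × 65.1/(2.805 + 65.1) = 5.321 V.
Zeroing V_supply shorts the top of R1' to ground, so R_th = R1' ‖ R2 = 2.689 Ω.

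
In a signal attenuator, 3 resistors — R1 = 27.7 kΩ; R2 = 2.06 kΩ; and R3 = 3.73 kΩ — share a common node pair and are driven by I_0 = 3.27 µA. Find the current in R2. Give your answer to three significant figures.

I ≈ 2.01 µA

Conductances: ΣG = 1/27.7 + 1/2.06 + 1/3.73 = 0.7896 (1/kΩ).
By the current-divider rule, I = I_0 · G_k/ΣG = 3.27 × 0.6148 = 2.010 µA.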